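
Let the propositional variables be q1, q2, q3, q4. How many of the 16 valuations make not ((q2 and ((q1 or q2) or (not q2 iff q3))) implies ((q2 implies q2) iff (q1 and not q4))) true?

Initial set: {not ((q2 and ((q1 or q2) or (not q2 iff q3))) implies ((q2 implies q2) iff (q1 and not q4)))}.
not ((q2 and ((q1 or q2) or (not q2 iff q3))) implies ((q2 implies q2) iff (q1 and not q4))): α-rule — add (q2 and ((q1 or q2) or (not q2 iff q3))), not ((q2 implies q2) iff (q1 and not q4)).
(q2 and ((q1 or q2) or (not q2 iff q3))): α-rule — add q2, ((q1 or q2) or (not q2 iff q3)).
not ((q2 implies q2) iff (q1 and not q4)): β-rule — branch into (q2 implies q2), not (q1 and not q4)  //  not (q2 implies q2), (q1 and not q4).
  branch 1 (add (q2 implies q2), not (q1 and not q4)):
    ((q1 or q2) or (not q2 iff q3)): β-rule — branch into (q1 or q2)  //  (not q2 iff q3).
      branch 1.1 (add (q1 or q2)):
        (q2 implies q2): β-rule — branch into not q2  //  q2.
          branch 1.1.1 (add not q2):
            × closes — contains both q2 and not q2.
          branch 1.1.2 (add q2):
            not (q1 and not q4): β-rule — branch into not q1  //  not not q4.
              branch 1.1.2.1 (add not q1):
                (q1 or q2): β-rule — branch into q1  //  q2.
                  branch 1.1.2.1.1 (add q1):
                    × closes — contains both q1 and not q1.
                  branch 1.1.2.1.2 (add q2):
                    ○ open, literals {q1=F, q2=T}.
              branch 1.1.2.2 (add not not q4):
                (q1 or q2): β-rule — branch into q1  //  q2.
                  branch 1.1.2.2.1 (add q1):
                    ○ open, literals {q1=T, q2=T, q4=T}.
                  branch 1.1.2.2.2 (add q2):
                    ○ open, literals {q2=T, q4=T}.
      branch 1.2 (add (not q2 iff q3)):
        (q2 implies q2): β-rule — branch into not q2  //  q2.
          branch 1.2.1 (add not q2):
            × closes — contains both q2 and not q2.
          branch 1.2.2 (add q2):
            not (q1 and not q4): β-rule — branch into not q1  //  not not q4.
              branch 1.2.2.1 (add not q1):
                (not q2 iff q3): β-rule — branch into not q2, q3  //  not not q2, not q3.
                  branch 1.2.2.1.1 (add not q2, q3):
                    × closes — contains both q2 and not q2.
                  branch 1.2.2.1.2 (add not not q2, not q3):
                    ○ open, literals {q1=F, q2=T, q3=F}.
              branch 1.2.2.2 (add not not q4):
                (not q2 iff q3): β-rule — branch into not q2, q3  //  not not q2, not q3.
                  branch 1.2.2.2.1 (add not q2, q3):
                    × closes — contains both q2 and not q2.
                  branch 1.2.2.2.2 (add not not q2, not q3):
                    ○ open, literals {q2=T, q3=F, q4=T}.
  branch 2 (add not (q2 implies q2), (q1 and not q4)):
    not (q2 implies q2): α-rule — add q2, not q2.
    × closes — contains both q2 and not q2.
6 branches closed, 5 open.
Each open branch fixes some atoms; the unmentioned ones are free. Counting distinct full assignments: branch {q1=F, q2=T} (q3, q4) contributes 4 new; branch {q1=T, q2=T, q4=T} (q3) contributes 2 new; branch {q2=T, q4=T} (q1, q3) contributes 0 new; branch {q1=F, q2=T, q3=F} (q4) contributes 0 new; branch {q2=T, q3=F, q4=T} (q1) contributes 0 new. Total: 6.

6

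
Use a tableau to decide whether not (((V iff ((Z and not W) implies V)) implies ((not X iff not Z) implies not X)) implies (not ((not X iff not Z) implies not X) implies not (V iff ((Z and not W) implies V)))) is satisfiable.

Initial set: {T not (((V iff ((Z and not W) implies V)) implies ((not X iff not Z) implies not X)) implies (not ((not X iff not Z) implies not X) implies not (V iff ((Z and not W) implies V))))}.
T not (((V iff ((Z and not W) implies V)) implies ((not X iff not Z) implies not X)) implies (not ((not X iff not Z) implies not X) implies not (V iff ((Z and not W) implies V)))): α-rule — add T ((V iff ((Z and not W) implies V)) implies ((not X iff not Z) implies not X)), F (not ((not X iff not Z) implies not X) implies not (V iff ((Z and not W) implies V))).
F (not ((not X iff not Z) implies not X) implies not (V iff ((Z and not W) implies V))): α-rule — add T not ((not X iff not Z) implies not X), F not (V iff ((Z and not W) implies V)).
T not ((not X iff not Z) implies not X): α-rule — add T (not X iff not Z), F not X.
T ((V iff ((Z and not W) implies V)) implies ((not X iff not Z) implies not X)): β-rule — branch into F (V iff ((Z and not W) implies V))  //  T ((not X iff not Z) implies not X).
  branch 1 (add F (V iff ((Z and not W) implies V))):
    F not (V iff ((Z and not W) implies V)): β-rule — branch into T V, T ((Z and not W) implies V)  //  F V, F ((Z and not W) implies V).
      branch 1.1 (add T V, T ((Z and not W) implies V)):
        T (not X iff not Z): β-rule — branch into T not X, T not Z  //  F not X, F not Z.
          branch 1.1.1 (add T not X, T not Z):
            × closes — contains both X and not X.
          branch 1.1.2 (add F not X, F not Z):
            F (V iff ((Z and not W) implies V)): β-rule — branch into T V, F ((Z and not W) implies V)  //  F V, T ((Z and not W) implies V).
              branch 1.1.2.1 (add T V, F ((Z and not W) implies V)):
                F ((Z and not W) implies V): α-rule — add T (Z and not W), F V.
                × closes — contains both V and not V.
              branch 1.1.2.2 (add F V, T ((Z and not W) implies V)):
                × closes — contains both V and not V.
      branch 1.2 (add F V, F ((Z and not W) implies V)):
        F ((Z and not W) implies V): α-rule — add T (Z and not W), F V.
        T (Z and not W): α-rule — add T Z, T not W.
        T (not X iff not Z): β-rule — branch into T not X, T not Z  //  F not X, F not Z.
          branch 1.2.1 (add T not X, T not Z):
            × closes — contains both X and not X.
          branch 1.2.2 (add F not X, F not Z):
            F (V iff ((Z and not W) implies V)): β-rule — branch into T V, F ((Z and not W) implies V)  //  F V, T ((Z and not W) implies V).
              branch 1.2.2.1 (add T V, F ((Z and not W) implies V)):
                × closes — contains both V and not V.
              branch 1.2.2.2 (add F V, T ((Z and not W) implies V)):
                T ((Z and not W) implies V): β-rule — branch into F (Z and not W)  //  T V.
                  branch 1.2.2.2.1 (add F (Z and not W)):
                    F (Z and not W): β-rule — branch into F Z  //  F not W.
                      branch 1.2.2.2.1.1 (add F Z):
                        × closes — contains both Z and not Z.
                      branch 1.2.2.2.1.2 (add F not W):
                        × closes — contains both W and not W.
                  branch 1.2.2.2.2 (add T V):
                    × closes — contains both V and not V.
  branch 2 (add T ((not X iff not Z) implies not X)):
    F not (V iff ((Z and not W) implies V)): β-rule — branch into T V, T ((Z and not W) implies V)  //  F V, F ((Z and not W) implies V).
      branch 2.1 (add T V, T ((Z and not W) implies V)):
        T (not X iff not Z): β-rule — branch into T not X, T not Z  //  F not X, F not Z.
          branch 2.1.1 (add T not X, T not Z):
            × closes — contains both X and not X.
          branch 2.1.2 (add F not X, F not Z):
            T ((not X iff not Z) implies not X): β-rule — branch into F (not X iff not Z)  //  T not X.
              branch 2.1.2.1 (add F (not X iff not Z)):
                T ((Z and not W) implies V): β-rule — branch into F (Z and not W)  //  T V.
                  branch 2.1.2.1.1 (add F (Z and not W)):
                    F (not X iff not Z): β-rule — branch into T not X, F not Z  //  F not X, T not Z.
                      branch 2.1.2.1.1.1 (add T not X, F not Z):
                        × closes — contains both X and not X.
                      branch 2.1.2.1.1.2 (add F not X, T not Z):
                        × closes — contains both Z and not Z.
                  branch 2.1.2.1.2 (add T V):
                    F (not X iff not Z): β-rule — branch into T not X, F not Z  //  F not X, T not Z.
                      branch 2.1.2.1.2.1 (add T not X, F not Z):
                        × closes — contains both X and not X.
                      branch 2.1.2.1.2.2 (add F not X, T not Z):
                        × closes — contains both Z and not Z.
              branch 2.1.2.2 (add T not X):
                × closes — contains both X and not X.
      branch 2.2 (add F V, F ((Z and not W) implies V)):
        F ((Z and not W) implies V): α-rule — add T (Z and not W), F V.
        T (Z and not W): α-rule — add T Z, T not W.
        T (not X iff not Z): β-rule — branch into T not X, T not Z  //  F not X, F not Z.
          branch 2.2.1 (add T not X, T not Z):
            × closes — contains both X and not X.
          branch 2.2.2 (add F not X, F not Z):
            T ((not X iff not Z) implies not X): β-rule — branch into F (not X iff not Z)  //  T not X.
              branch 2.2.2.1 (add F (not X iff not Z)):
                F (not X iff not Z): β-rule — branch into T not X, F not Z  //  F not X, T not Z.
                  branch 2.2.2.1.1 (add T not X, F not Z):
                    × closes — contains both X and not X.
                  branch 2.2.2.1.2 (add F not X, T not Z):
                    × closes — contains both Z and not Z.
              branch 2.2.2.2 (add T not X):
                × closes — contains both X and not X.
All 18 branches close.
Every branch closed; the formula is unsatisfiable.

Unsatisfiable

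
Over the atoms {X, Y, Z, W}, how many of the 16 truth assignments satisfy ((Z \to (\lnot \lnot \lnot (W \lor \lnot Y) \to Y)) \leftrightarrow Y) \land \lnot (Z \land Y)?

Initial set: {(((Z \to (\lnot \lnot \lnot (W \lor \lnot Y) \to Y)) \leftrightarrow Y) \land \lnot (Z \land Y))}.
(((Z \to (\lnot \lnot \lnot (W \lor \lnot Y) \to Y)) \leftrightarrow Y) \land \lnot (Z \land Y)): α-rule — add ((Z \to (\lnot \lnot \lnot (W \lor \lnot Y) \to Y)) \leftrightarrow Y), \lnot (Z \land Y).
((Z \to (\lnot \lnot \lnot (W \lor \lnot Y) \to Y)) \leftrightarrow Y): β-rule — branch into (Z \to (\lnot \lnot \lnot (W \lor \lnot Y) \to Y)), Y  //  \lnot (Z \to (\lnot \lnot \lnot (W \lor \lnot Y) \to Y)), \lnot Y.
  branch 1 (add (Z \to (\lnot \lnot \lnot (W \lor \lnot Y) \to Y)), Y):
    \lnot (Z \land Y): β-rule — branch into \lnot Z  //  \lnot Y.
      branch 1.1 (add \lnot Z):
        (Z \to (\lnot \lnot \lnot (W \lor \lnot Y) \to Y)): β-rule — branch into \lnot Z  //  (\lnot \lnot \lnot (W \lor \lnot Y) \to Y).
          branch 1.1.1 (add \lnot Z):
            ○ open, literals {Y=1, Z=0}.
          branch 1.1.2 (add (\lnot \lnot \lnot (W \lor \lnot Y) \to Y)):
            (\lnot \lnot \lnot (W \lor \lnot Y) \to Y): β-rule — branch into \lnot \lnot \lnot \lnot (W \lor \lnot Y)  //  Y.
              branch 1.1.2.1 (add \lnot \lnot \lnot \lnot (W \lor \lnot Y)):
                \lnot \lnot \lnot \lnot (W \lor \lnot Y): drop double negation, giving \lnot \lnot (W \lor \lnot Y).
                \lnot \lnot (W \lor \lnot Y): β-rule — branch into W  //  \lnot Y.
                  branch 1.1.2.1.1 (add W):
                    ○ open, literals {W=1, Y=1, Z=0}.
                  branch 1.1.2.1.2 (add \lnot Y):
                    × closes — contains both Y and \lnot Y.
              branch 1.1.2.2 (add Y):
                ○ open, literals {Y=1, Z=0}.
      branch 1.2 (add \lnot Y):
        × closes — contains both Y and \lnot Y.
  branch 2 (add \lnot (Z \to (\lnot \lnot \lnot (W \lor \lnot Y) \to Y)), \lnot Y):
    \lnot (Z \to (\lnot \lnot \lnot (W \lor \lnot Y) \to Y)): α-rule — add Z, \lnot (\lnot \lnot \lnot (W \lor \lnot Y) \to Y).
    \lnot (\lnot \lnot \lnot (W \lor \lnot Y) \to Y): α-rule — add \lnot \lnot \lnot (W \lor \lnot Y), \lnot Y.
    \lnot \lnot \lnot (W \lor \lnot Y): drop double negation, giving \lnot (W \lor \lnot Y).
    \lnot (W \lor \lnot Y): α-rule — add \lnot W, \lnot \lnot Y.
    × closes — contains both Y and \lnot Y.
3 branches closed, 3 open.
Each open branch fixes some atoms; the unmentioned ones are free. Counting distinct full assignments: branch {Y=1, Z=0} (X, W) contributes 4 new; branch {W=1, Y=1, Z=0} (X) contributes 0 new; branch {Y=1, Z=0} (X, W) contributes 0 new. Total: 4.

4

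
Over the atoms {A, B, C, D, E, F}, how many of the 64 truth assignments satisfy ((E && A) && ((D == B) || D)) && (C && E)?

6

Initial set: {(((E && A) && ((D == B) || D)) && (C && E))}.
(((E && A) && ((D == B) || D)) && (C && E)): α-rule — add ((E && A) && ((D == B) || D)), (C && E).
((E && A) && ((D == B) || D)): α-rule — add (E && A), ((D == B) || D).
(C && E): α-rule — add C, E.
(E && A): α-rule — add E, A.
((D == B) || D): β-rule — branch into (D == B)  //  D.
  branch 1 (add (D == B)):
    (D == B): β-rule — branch into D, B  //  !D, !B.
      branch 1.1 (add D, B):
        ○ open, literals {A=T, B=T, C=T, D=T, E=T}.
      branch 1.2 (add !D, !B):
        ○ open, literals {A=T, B=F, C=T, D=F, E=T}.
  branch 2 (add D):
    ○ open, literals {A=T, C=T, D=T, E=T}.
0 branches closed, 3 open.
Each open branch fixes some atoms; the unmentioned ones are free. Counting distinct full assignments: branch {A=T, B=T, C=T, D=T, E=T} (F) contributes 2 new; branch {A=T, B=F, C=T, D=F, E=T} (F) contributes 2 new; branch {A=T, C=T, D=T, E=T} (B, F) contributes 2 new. Total: 6.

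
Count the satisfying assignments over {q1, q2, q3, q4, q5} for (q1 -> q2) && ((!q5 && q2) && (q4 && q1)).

2

Initial set: {((q1 -> q2) && ((!q5 && q2) && (q4 && q1)))}.
((q1 -> q2) && ((!q5 && q2) && (q4 && q1))): α-rule — add (q1 -> q2), ((!q5 && q2) && (q4 && q1)).
((!q5 && q2) && (q4 && q1)): α-rule — add (!q5 && q2), (q4 && q1).
(!q5 && q2): α-rule — add !q5, q2.
(q4 && q1): α-rule — add q4, q1.
(q1 -> q2): β-rule — branch into !q1  //  q2.
  branch 1 (add !q1):
    × closes — contains both q1 and !q1.
  branch 2 (add q2):
    ○ open, literals {q1=T, q2=T, q4=T, q5=F}.
1 branch closed, 1 open.
Each open branch fixes some atoms; the unmentioned ones are free. Counting distinct full assignments: branch {q1=T, q2=T, q4=T, q5=F} (q3) contributes 2 new. Total: 2.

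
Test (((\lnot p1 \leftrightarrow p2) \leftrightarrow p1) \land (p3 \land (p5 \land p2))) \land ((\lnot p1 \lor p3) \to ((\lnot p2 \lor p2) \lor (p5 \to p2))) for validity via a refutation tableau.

Assume the negation and expand:
Initial set: {\lnot ((((\lnot p1 \leftrightarrow p2) \leftrightarrow p1) \land (p3 \land (p5 \land p2))) \land ((\lnot p1 \lor p3) \to ((\lnot p2 \lor p2) \lor (p5 \to p2))))}.
\lnot ((((\lnot p1 \leftrightarrow p2) \leftrightarrow p1) \land (p3 \land (p5 \land p2))) \land ((\lnot p1 \lor p3) \to ((\lnot p2 \lor p2) \lor (p5 \to p2)))): β-rule — branch into \lnot (((\lnot p1 \leftrightarrow p2) \leftrightarrow p1) \land (p3 \land (p5 \land p2)))  //  \lnot ((\lnot p1 \lor p3) \to ((\lnot p2 \lor p2) \lor (p5 \to p2))).
  branch 1 (add \lnot (((\lnot p1 \leftrightarrow p2) \leftrightarrow p1) \land (p3 \land (p5 \land p2)))):
    \lnot (((\lnot p1 \leftrightarrow p2) \leftrightarrow p1) \land (p3 \land (p5 \land p2))): β-rule — branch into \lnot ((\lnot p1 \leftrightarrow p2) \leftrightarrow p1)  //  \lnot (p3 \land (p5 \land p2)).
      branch 1.1 (add \lnot ((\lnot p1 \leftrightarrow p2) \leftrightarrow p1)):
        \lnot ((\lnot p1 \leftrightarrow p2) \leftrightarrow p1): β-rule — branch into (\lnot p1 \leftrightarrow p2), \lnot p1  //  \lnot (\lnot p1 \leftrightarrow p2), p1.
          branch 1.1.1 (add (\lnot p1 \leftrightarrow p2), \lnot p1):
            (\lnot p1 \leftrightarrow p2): β-rule — branch into \lnot p1, p2  //  \lnot \lnot p1, \lnot p2.
              branch 1.1.1.1 (add \lnot p1, p2):
                ○ open, literals {p1=F, p2=T}.
              branch 1.1.1.2 (add \lnot \lnot p1, \lnot p2):
                × closes — contains both p1 and \lnot p1.
          branch 1.1.2 (add \lnot (\lnot p1 \leftrightarrow p2), p1):
            \lnot (\lnot p1 \leftrightarrow p2): β-rule — branch into \lnot p1, \lnot p2  //  \lnot \lnot p1, p2.
              branch 1.1.2.1 (add \lnot p1, \lnot p2):
                × closes — contains both p1 and \lnot p1.
              branch 1.1.2.2 (add \lnot \lnot p1, p2):
                ○ open, literals {p1=T, p2=T}.
      branch 1.2 (add \lnot (p3 \land (p5 \land p2))):
        \lnot (p3 \land (p5 \land p2)): β-rule — branch into \lnot p3  //  \lnot (p5 \land p2).
          branch 1.2.1 (add \lnot p3):
            ○ open, literals {p3=F}.
          branch 1.2.2 (add \lnot (p5 \land p2)):
            \lnot (p5 \land p2): β-rule — branch into \lnot p5  //  \lnot p2.
              branch 1.2.2.1 (add \lnot p5):
                ○ open, literals {p5=F}.
              branch 1.2.2.2 (add \lnot p2):
                ○ open, literals {p2=F}.
  branch 2 (add \lnot ((\lnot p1 \lor p3) \to ((\lnot p2 \lor p2) \lor (p5 \to p2)))):
    \lnot ((\lnot p1 \lor p3) \to ((\lnot p2 \lor p2) \lor (p5 \to p2))): α-rule — add (\lnot p1 \lor p3), \lnot ((\lnot p2 \lor p2) \lor (p5 \to p2)).
    \lnot ((\lnot p2 \lor p2) \lor (p5 \to p2)): α-rule — add \lnot (\lnot p2 \lor p2), \lnot (p5 \to p2).
    \lnot (\lnot p2 \lor p2): α-rule — add \lnot \lnot p2, \lnot p2.
    × closes — contains both p2 and \lnot p2.
3 branches closed, 5 open.
An open branch gives a countermodel: p1=F, p2=T (unmentioned atoms arbitrary); under it the original formula is false.

Not valid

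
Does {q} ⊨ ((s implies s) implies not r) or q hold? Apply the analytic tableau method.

Yes

Initial set: {q; not (((s implies s) implies not r) or q)}.
not (((s implies s) implies not r) or q): α-rule — add not ((s implies s) implies not r), not q.
× closes — contains both q and not q.
All 1 branch closes.
Every branch closed, so the premises entail the conclusion.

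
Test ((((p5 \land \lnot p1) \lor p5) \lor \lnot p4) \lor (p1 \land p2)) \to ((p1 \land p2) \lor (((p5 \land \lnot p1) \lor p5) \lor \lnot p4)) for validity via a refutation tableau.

Valid

Assume the negation and expand:
Initial set: {F (((((p5 \land \lnot p1) \lor p5) \lor \lnot p4) \lor (p1 \land p2)) \to ((p1 \land p2) \lor (((p5 \land \lnot p1) \lor p5) \lor \lnot p4)))}.
F (((((p5 \land \lnot p1) \lor p5) \lor \lnot p4) \lor (p1 \land p2)) \to ((p1 \land p2) \lor (((p5 \land \lnot p1) \lor p5) \lor \lnot p4))): α-rule — add T ((((p5 \land \lnot p1) \lor p5) \lor \lnot p4) \lor (p1 \land p2)), F ((p1 \land p2) \lor (((p5 \land \lnot p1) \lor p5) \lor \lnot p4)).
F ((p1 \land p2) \lor (((p5 \land \lnot p1) \lor p5) \lor \lnot p4)): α-rule — add F (p1 \land p2), F (((p5 \land \lnot p1) \lor p5) \lor \lnot p4).
F (((p5 \land \lnot p1) \lor p5) \lor \lnot p4): α-rule — add F ((p5 \land \lnot p1) \lor p5), F \lnot p4.
F ((p5 \land \lnot p1) \lor p5): α-rule — add F (p5 \land \lnot p1), F p5.
T ((((p5 \land \lnot p1) \lor p5) \lor \lnot p4) \lor (p1 \land p2)): β-rule — branch into T (((p5 \land \lnot p1) \lor p5) \lor \lnot p4)  //  T (p1 \land p2).
  branch 1 (add T (((p5 \land \lnot p1) \lor p5) \lor \lnot p4)):
    F (p1 \land p2): β-rule — branch into F p1  //  F p2.
      branch 1.1 (add F p1):
        F (p5 \land \lnot p1): β-rule — branch into F p5  //  F \lnot p1.
          branch 1.1.1 (add F p5):
            T (((p5 \land \lnot p1) \lor p5) \lor \lnot p4): β-rule — branch into T ((p5 \land \lnot p1) \lor p5)  //  T \lnot p4.
              branch 1.1.1.1 (add T ((p5 \land \lnot p1) \lor p5)):
                T ((p5 \land \lnot p1) \lor p5): β-rule — branch into T (p5 \land \lnot p1)  //  T p5.
                  branch 1.1.1.1.1 (add T (p5 \land \lnot p1)):
                    T (p5 \land \lnot p1): α-rule — add T p5, T \lnot p1.
                    × closes — contains both p5 and \lnot p5.
                  branch 1.1.1.1.2 (add T p5):
                    × closes — contains both p5 and \lnot p5.
              branch 1.1.1.2 (add T \lnot p4):
                × closes — contains both p4 and \lnot p4.
          branch 1.1.2 (add F \lnot p1):
            × closes — contains both p1 and \lnot p1.
      branch 1.2 (add F p2):
        F (p5 \land \lnot p1): β-rule — branch into F p5  //  F \lnot p1.
          branch 1.2.1 (add F p5):
            T (((p5 \land \lnot p1) \lor p5) \lor \lnot p4): β-rule — branch into T ((p5 \land \lnot p1) \lor p5)  //  T \lnot p4.
              branch 1.2.1.1 (add T ((p5 \land \lnot p1) \lor p5)):
                T ((p5 \land \lnot p1) \lor p5): β-rule — branch into T (p5 \land \lnot p1)  //  T p5.
                  branch 1.2.1.1.1 (add T (p5 \land \lnot p1)):
                    T (p5 \land \lnot p1): α-rule — add T p5, T \lnot p1.
                    × closes — contains both p5 and \lnot p5.
                  branch 1.2.1.1.2 (add T p5):
                    × closes — contains both p5 and \lnot p5.
              branch 1.2.1.2 (add T \lnot p4):
                × closes — contains both p4 and \lnot p4.
          branch 1.2.2 (add F \lnot p1):
            T (((p5 \land \lnot p1) \lor p5) \lor \lnot p4): β-rule — branch into T ((p5 \land \lnot p1) \lor p5)  //  T \lnot p4.
              branch 1.2.2.1 (add T ((p5 \land \lnot p1) \lor p5)):
                T ((p5 \land \lnot p1) \lor p5): β-rule — branch into T (p5 \land \lnot p1)  //  T p5.
                  branch 1.2.2.1.1 (add T (p5 \land \lnot p1)):
                    T (p5 \land \lnot p1): α-rule — add T p5, T \lnot p1.
                    × closes — contains both p5 and \lnot p5.
                  branch 1.2.2.1.2 (add T p5):
                    × closes — contains both p5 and \lnot p5.
              branch 1.2.2.2 (add T \lnot p4):
                × closes — contains both p4 and \lnot p4.
  branch 2 (add T (p1 \land p2)):
    T (p1 \land p2): α-rule — add T p1, T p2.
    F (p1 \land p2): β-rule — branch into F p1  //  F p2.
      branch 2.1 (add F p1):
        × closes — contains both p1 and \lnot p1.
      branch 2.2 (add F p2):
        × closes — contains both p2 and \lnot p2.
All 12 branches close.
Every branch closed, so the negation is unsatisfiable and the formula is valid.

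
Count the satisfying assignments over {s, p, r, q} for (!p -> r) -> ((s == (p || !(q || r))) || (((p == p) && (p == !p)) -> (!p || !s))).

16

Initial set: {((!p -> r) -> ((s == (p || !(q || r))) || (((p == p) && (p == !p)) -> (!p || !s))))}.
((!p -> r) -> ((s == (p || !(q || r))) || (((p == p) && (p == !p)) -> (!p || !s)))): β-rule — branch into !(!p -> r)  //  ((s == (p || !(q || r))) || (((p == p) && (p == !p)) -> (!p || !s))).
  branch 1 (add !(!p -> r)):
    !(!p -> r): α-rule — add !p, !r.
    ○ open, literals {p=F, r=F}.
  branch 2 (add ((s == (p || !(q || r))) || (((p == p) && (p == !p)) -> (!p || !s)))):
    ((s == (p || !(q || r))) || (((p == p) && (p == !p)) -> (!p || !s))): β-rule — branch into (s == (p || !(q || r)))  //  (((p == p) && (p == !p)) -> (!p || !s)).
      branch 2.1 (add (s == (p || !(q || r)))):
        (s == (p || !(q || r))): β-rule — branch into s, (p || !(q || r))  //  !s, !(p || !(q || r)).
          branch 2.1.1 (add s, (p || !(q || r))):
            (p || !(q || r)): β-rule — branch into p  //  !(q || r).
              branch 2.1.1.1 (add p):
                ○ open, literals {p=T, s=T}.
              branch 2.1.1.2 (add !(q || r)):
                !(q || r): α-rule — add !q, !r.
                ○ open, literals {q=F, r=F, s=T}.
          branch 2.1.2 (add !s, !(p || !(q || r))):
            !(p || !(q || r)): α-rule — add !p, !!(q || r).
            !!(q || r): β-rule — branch into q  //  r.
              branch 2.1.2.1 (add q):
                ○ open, literals {p=F, q=T, s=F}.
              branch 2.1.2.2 (add r):
                ○ open, literals {p=F, r=T, s=F}.
      branch 2.2 (add (((p == p) && (p == !p)) -> (!p || !s))):
        (((p == p) && (p == !p)) -> (!p || !s)): β-rule — branch into !((p == p) && (p == !p))  //  (!p || !s).
          branch 2.2.1 (add !((p == p) && (p == !p))):
            !((p == p) && (p == !p)): β-rule — branch into !(p == p)  //  !(p == !p).
              branch 2.2.1.1 (add !(p == p)):
                !(p == p): β-rule — branch into p, !p  //  !p, p.
                  branch 2.2.1.1.1 (add p, !p):
                    × closes — contains both p and !p.
                  branch 2.2.1.1.2 (add !p, p):
                    × closes — contains both p and !p.
              branch 2.2.1.2 (add !(p == !p)):
                !(p == !p): β-rule — branch into p, !!p  //  !p, !p.
                  branch 2.2.1.2.1 (add p, !!p):
                    ○ open, literals {p=T}.
                  branch 2.2.1.2.2 (add !p, !p):
                    ○ open, literals {p=F}.
          branch 2.2.2 (add (!p || !s)):
            (!p || !s): β-rule — branch into !p  //  !s.
              branch 2.2.2.1 (add !p):
                ○ open, literals {p=F}.
              branch 2.2.2.2 (add !s):
                ○ open, literals {s=F}.
2 branches closed, 9 open.
Each open branch fixes some atoms; the unmentioned ones are free. Counting distinct full assignments: branch {p=F, r=F} (s, q) contributes 4 new; branch {p=T, s=T} (r, q) contributes 4 new; branch {q=F, r=F, s=T} (p) contributes 0 new; branch {p=F, q=T, s=F} (r) contributes 1 new; branch {p=F, r=T, s=F} (q) contributes 1 new; branch {p=T} (s, r, q) contributes 4 new; branch {p=F} (s, r, q) contributes 2 new; branch {p=F} (s, r, q) contributes 0 new; branch {s=F} (p, r, q) contributes 0 new. Total: 16.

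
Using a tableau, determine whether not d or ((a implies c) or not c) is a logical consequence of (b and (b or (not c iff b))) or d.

Initial set: {T ((b and (b or (not c iff b))) or d); F (not d or ((a implies c) or not c))}.
F (not d or ((a implies c) or not c)): α-rule — add F not d, F ((a implies c) or not c).
F ((a implies c) or not c): α-rule — add F (a implies c), F not c.
F (a implies c): α-rule — add T a, F c.
× closes — contains both c and not c.
All 1 branch closes.
Every branch closed, so the premises entail the conclusion.

Yes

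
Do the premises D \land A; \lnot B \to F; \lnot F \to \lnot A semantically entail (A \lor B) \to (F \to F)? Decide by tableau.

Yes

Initial set: {T (D \land A); T (\lnot B \to F); T (\lnot F \to \lnot A); F ((A \lor B) \to (F \to F))}.
T (D \land A): α-rule — add T D, T A.
F ((A \lor B) \to (F \to F)): α-rule — add T (A \lor B), F (F \to F).
F (F \to F): α-rule — add T F, F F.
× closes — contains both F and \lnot F.
All 1 branch closes.
Every branch closed, so the premises entail the conclusion.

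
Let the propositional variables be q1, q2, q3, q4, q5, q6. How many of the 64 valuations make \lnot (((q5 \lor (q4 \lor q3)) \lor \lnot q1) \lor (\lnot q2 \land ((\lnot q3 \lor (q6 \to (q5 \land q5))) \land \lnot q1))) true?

4

Initial set: {\lnot (((q5 \lor (q4 \lor q3)) \lor \lnot q1) \lor (\lnot q2 \land ((\lnot q3 \lor (q6 \to (q5 \land q5))) \land \lnot q1)))}.
\lnot (((q5 \lor (q4 \lor q3)) \lor \lnot q1) \lor (\lnot q2 \land ((\lnot q3 \lor (q6 \to (q5 \land q5))) \land \lnot q1))): α-rule — add \lnot ((q5 \lor (q4 \lor q3)) \lor \lnot q1), \lnot (\lnot q2 \land ((\lnot q3 \lor (q6 \to (q5 \land q5))) \land \lnot q1)).
\lnot ((q5 \lor (q4 \lor q3)) \lor \lnot q1): α-rule — add \lnot (q5 \lor (q4 \lor q3)), \lnot \lnot q1.
\lnot (q5 \lor (q4 \lor q3)): α-rule — add \lnot q5, \lnot (q4 \lor q3).
\lnot (q4 \lor q3): α-rule — add \lnot q4, \lnot q3.
\lnot (\lnot q2 \land ((\lnot q3 \lor (q6 \to (q5 \land q5))) \land \lnot q1)): β-rule — branch into \lnot \lnot q2  //  \lnot ((\lnot q3 \lor (q6 \to (q5 \land q5))) \land \lnot q1).
  branch 1 (add \lnot \lnot q2):
    ○ open, literals {q1=1, q2=1, q3=0, q4=0, q5=0}.
  branch 2 (add \lnot ((\lnot q3 \lor (q6 \to (q5 \land q5))) \land \lnot q1)):
    \lnot ((\lnot q3 \lor (q6 \to (q5 \land q5))) \land \lnot q1): β-rule — branch into \lnot (\lnot q3 \lor (q6 \to (q5 \land q5)))  //  \lnot \lnot q1.
      branch 2.1 (add \lnot (\lnot q3 \lor (q6 \to (q5 \land q5)))):
        \lnot (\lnot q3 \lor (q6 \to (q5 \land q5))): α-rule — add \lnot \lnot q3, \lnot (q6 \to (q5 \land q5)).
        × closes — contains both q3 and \lnot q3.
      branch 2.2 (add \lnot \lnot q1):
        ○ open, literals {q1=1, q3=0, q4=0, q5=0}.
1 branch closed, 2 open.
Each open branch fixes some atoms; the unmentioned ones are free. Counting distinct full assignments: branch {q1=1, q2=1, q3=0, q4=0, q5=0} (q6) contributes 2 new; branch {q1=1, q3=0, q4=0, q5=0} (q2, q6) contributes 2 new. Total: 4.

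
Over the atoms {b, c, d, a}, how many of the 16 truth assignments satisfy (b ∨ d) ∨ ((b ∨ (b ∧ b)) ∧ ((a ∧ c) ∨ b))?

Initial set: {((b ∨ d) ∨ ((b ∨ (b ∧ b)) ∧ ((a ∧ c) ∨ b)))}.
((b ∨ d) ∨ ((b ∨ (b ∧ b)) ∧ ((a ∧ c) ∨ b))): β-rule — branch into (b ∨ d)  //  ((b ∨ (b ∧ b)) ∧ ((a ∧ c) ∨ b)).
  branch 1 (add (b ∨ d)):
    (b ∨ d): β-rule — branch into b  //  d.
      branch 1.1 (add b):
        ○ open, literals {b=1}.
      branch 1.2 (add d):
        ○ open, literals {d=1}.
  branch 2 (add ((b ∨ (b ∧ b)) ∧ ((a ∧ c) ∨ b))):
    ((b ∨ (b ∧ b)) ∧ ((a ∧ c) ∨ b)): α-rule — add (b ∨ (b ∧ b)), ((a ∧ c) ∨ b).
    (b ∨ (b ∧ b)): β-rule — branch into b  //  (b ∧ b).
      branch 2.1 (add b):
        ((a ∧ c) ∨ b): β-rule — branch into (a ∧ c)  //  b.
          branch 2.1.1 (add (a ∧ c)):
            (a ∧ c): α-rule — add a, c.
            ○ open, literals {a=1, b=1, c=1}.
          branch 2.1.2 (add b):
            ○ open, literals {b=1}.
      branch 2.2 (add (b ∧ b)):
        (b ∧ b): α-rule — add b, b.
        ((a ∧ c) ∨ b): β-rule — branch into (a ∧ c)  //  b.
          branch 2.2.1 (add (a ∧ c)):
            (a ∧ c): α-rule — add a, c.
            ○ open, literals {a=1, b=1, c=1}.
          branch 2.2.2 (add b):
            ○ open, literals {b=1}.
0 branches closed, 6 open.
Each open branch fixes some atoms; the unmentioned ones are free. Counting distinct full assignments: branch {b=1} (c, d, a) contributes 8 new; branch {d=1} (b, c, a) contributes 4 new; branch {a=1, b=1, c=1} (d) contributes 0 new; branch {b=1} (c, d, a) contributes 0 new; branch {a=1, b=1, c=1} (d) contributes 0 new; branch {b=1} (c, d, a) contributes 0 new. Total: 12.

12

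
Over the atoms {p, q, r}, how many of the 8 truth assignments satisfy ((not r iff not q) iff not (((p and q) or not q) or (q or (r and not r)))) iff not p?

Initial set: {(((not r iff not q) iff not (((p and q) or not q) or (q or (r and not r)))) iff not p)}.
(((not r iff not q) iff not (((p and q) or not q) or (q or (r and not r)))) iff not p): β-rule — branch into ((not r iff not q) iff not (((p and q) or not q) or (q or (r and not r)))), not p  //  not ((not r iff not q) iff not (((p and q) or not q) or (q or (r and not r)))), not not p.
  branch 1 (add ((not r iff not q) iff not (((p and q) or not q) or (q or (r and not r)))), not p):
    ((not r iff not q) iff not (((p and q) or not q) or (q or (r and not r)))): β-rule — branch into (not r iff not q), not (((p and q) or not q) or (q or (r and not r)))  //  not (not r iff not q), not not (((p and q) or not q) or (q or (r and not r))).
      branch 1.1 (add (not r iff not q), not (((p and q) or not q) or (q or (r and not r)))):
        not (((p and q) or not q) or (q or (r and not r))): α-rule — add not ((p and q) or not q), not (q or (r and not r)).
        not ((p and q) or not q): α-rule — add not (p and q), not not q.
        not (q or (r and not r)): α-rule — add not q, not (r and not r).
        × closes — contains both q and not q.
      branch 1.2 (add not (not r iff not q), not not (((p and q) or not q) or (q or (r and not r)))):
        not (not r iff not q): β-rule — branch into not r, not not q  //  not not r, not q.
          branch 1.2.1 (add not r, not not q):
            not not (((p and q) or not q) or (q or (r and not r))): β-rule — branch into ((p and q) or not q)  //  (q or (r and not r)).
              branch 1.2.1.1 (add ((p and q) or not q)):
                ((p and q) or not q): β-rule — branch into (p and q)  //  not q.
                  branch 1.2.1.1.1 (add (p and q)):
                    (p and q): α-rule — add p, q.
                    × closes — contains both p and not p.
                  branch 1.2.1.1.2 (add not q):
                    × closes — contains both q and not q.
              branch 1.2.1.2 (add (q or (r and not r))):
                (q or (r and not r)): β-rule — branch into q  //  (r and not r).
                  branch 1.2.1.2.1 (add q):
                    ○ open, literals {p=F, q=T, r=F}.
                  branch 1.2.1.2.2 (add (r and not r)):
                    (r and not r): α-rule — add r, not r.
                    × closes — contains both r and not r.
          branch 1.2.2 (add not not r, not q):
            not not (((p and q) or not q) or (q or (r and not r))): β-rule — branch into ((p and q) or not q)  //  (q or (r and not r)).
              branch 1.2.2.1 (add ((p and q) or not q)):
                ((p and q) or not q): β-rule — branch into (p and q)  //  not q.
                  branch 1.2.2.1.1 (add (p and q)):
                    (p and q): α-rule — add p, q.
                    × closes — contains both p and not p.
                  branch 1.2.2.1.2 (add not q):
                    ○ open, literals {p=F, q=F, r=T}.
              branch 1.2.2.2 (add (q or (r and not r))):
                (q or (r and not r)): β-rule — branch into q  //  (r and not r).
                  branch 1.2.2.2.1 (add q):
                    × closes — contains both q and not q.
                  branch 1.2.2.2.2 (add (r and not r)):
                    (r and not r): α-rule — add r, not r.
                    × closes — contains both r and not r.
  branch 2 (add not ((not r iff not q) iff not (((p and q) or not q) or (q or (r and not r)))), not not p):
    not ((not r iff not q) iff not (((p and q) or not q) or (q or (r and not r)))): β-rule — branch into (not r iff not q), not not (((p and q) or not q) or (q or (r and not r)))  //  not (not r iff not q), not (((p and q) or not q) or (q or (r and not r))).
      branch 2.1 (add (not r iff not q), not not (((p and q) or not q) or (q or (r and not r)))):
        (not r iff not q): β-rule — branch into not r, not q  //  not not r, not not q.
          branch 2.1.1 (add not r, not q):
            not not (((p and q) or not q) or (q or (r and not r))): β-rule — branch into ((p and q) or not q)  //  (q or (r and not r)).
              branch 2.1.1.1 (add ((p and q) or not q)):
                ((p and q) or not q): β-rule — branch into (p and q)  //  not q.
                  branch 2.1.1.1.1 (add (p and q)):
                    (p and q): α-rule — add p, q.
                    × closes — contains both q and not q.
                  branch 2.1.1.1.2 (add not q):
                    ○ open, literals {p=T, q=F, r=F}.
              branch 2.1.1.2 (add (q or (r and not r))):
                (q or (r and not r)): β-rule — branch into q  //  (r and not r).
                  branch 2.1.1.2.1 (add q):
                    × closes — contains both q and not q.
                  branch 2.1.1.2.2 (add (r and not r)):
                    (r and not r): α-rule — add r, not r.
                    × closes — contains both r and not r.
          branch 2.1.2 (add not not r, not not q):
            not not (((p and q) or not q) or (q or (r and not r))): β-rule — branch into ((p and q) or not q)  //  (q or (r and not r)).
              branch 2.1.2.1 (add ((p and q) or not q)):
                ((p and q) or not q): β-rule — branch into (p and q)  //  not q.
                  branch 2.1.2.1.1 (add (p and q)):
                    (p and q): α-rule — add p, q.
                    ○ open, literals {p=T, q=T, r=T}.
                  branch 2.1.2.1.2 (add not q):
                    × closes — contains both q and not q.
              branch 2.1.2.2 (add (q or (r and not r))):
                (q or (r and not r)): β-rule — branch into q  //  (r and not r).
                  branch 2.1.2.2.1 (add q):
                    ○ open, literals {p=T, q=T, r=T}.
                  branch 2.1.2.2.2 (add (r and not r)):
                    (r and not r): α-rule — add r, not r.
                    × closes — contains both r and not r.
      branch 2.2 (add not (not r iff not q), not (((p and q) or not q) or (q or (r and not r)))):
        not (((p and q) or not q) or (q or (r and not r))): α-rule — add not ((p and q) or not q), not (q or (r and not r)).
        not ((p and q) or not q): α-rule — add not (p and q), not not q.
        not (q or (r and not r)): α-rule — add not q, not (r and not r).
        × closes — contains both q and not q.
13 branches closed, 5 open.
Each open branch fixes some atoms; the unmentioned ones are free. Counting distinct full assignments: branch {p=F, q=T, r=F} (none free) contributes 1 new; branch {p=F, q=F, r=T} (none free) contributes 1 new; branch {p=T, q=F, r=F} (none free) contributes 1 new; branch {p=T, q=T, r=T} (none free) contributes 1 new; branch {p=T, q=T, r=T} (none free) contributes 0 new. Total: 4.

4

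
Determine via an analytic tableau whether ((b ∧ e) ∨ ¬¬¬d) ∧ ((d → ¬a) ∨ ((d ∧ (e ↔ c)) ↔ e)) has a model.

Satisfiable

Initial set: {(((b ∧ e) ∨ ¬¬¬d) ∧ ((d → ¬a) ∨ ((d ∧ (e ↔ c)) ↔ e)))}.
(((b ∧ e) ∨ ¬¬¬d) ∧ ((d → ¬a) ∨ ((d ∧ (e ↔ c)) ↔ e))): α-rule — add ((b ∧ e) ∨ ¬¬¬d), ((d → ¬a) ∨ ((d ∧ (e ↔ c)) ↔ e)).
((b ∧ e) ∨ ¬¬¬d): β-rule — branch into (b ∧ e)  //  ¬¬¬d.
  branch 1 (add (b ∧ e)):
    (b ∧ e): α-rule — add b, e.
    ((d → ¬a) ∨ ((d ∧ (e ↔ c)) ↔ e)): β-rule — branch into (d → ¬a)  //  ((d ∧ (e ↔ c)) ↔ e).
      branch 1.1 (add (d → ¬a)):
        (d → ¬a): β-rule — branch into ¬d  //  ¬a.
          branch 1.1.1 (add ¬d):
            ○ open, literals {b=true, d=false, e=true}.
          branch 1.1.2 (add ¬a):
            ○ open, literals {a=false, b=true, e=true}.
      branch 1.2 (add ((d ∧ (e ↔ c)) ↔ e)):
        ((d ∧ (e ↔ c)) ↔ e): β-rule — branch into (d ∧ (e ↔ c)), e  //  ¬(d ∧ (e ↔ c)), ¬e.
          branch 1.2.1 (add (d ∧ (e ↔ c)), e):
            (d ∧ (e ↔ c)): α-rule — add d, (e ↔ c).
            (e ↔ c): β-rule — branch into e, c  //  ¬e, ¬c.
              branch 1.2.1.1 (add e, c):
                ○ open, literals {b=true, c=true, d=true, e=true}.
              branch 1.2.1.2 (add ¬e, ¬c):
                × closes — contains both e and ¬e.
          branch 1.2.2 (add ¬(d ∧ (e ↔ c)), ¬e):
            × closes — contains both e and ¬e.
  branch 2 (add ¬¬¬d):
    ¬¬¬d: drop double negation, giving ¬d.
    ((d → ¬a) ∨ ((d ∧ (e ↔ c)) ↔ e)): β-rule — branch into (d → ¬a)  //  ((d ∧ (e ↔ c)) ↔ e).
      branch 2.1 (add (d → ¬a)):
        (d → ¬a): β-rule — branch into ¬d  //  ¬a.
          branch 2.1.1 (add ¬d):
            ○ open, literals {d=false}.
          branch 2.1.2 (add ¬a):
            ○ open, literals {a=false, d=false}.
      branch 2.2 (add ((d ∧ (e ↔ c)) ↔ e)):
        ((d ∧ (e ↔ c)) ↔ e): β-rule — branch into (d ∧ (e ↔ c)), e  //  ¬(d ∧ (e ↔ c)), ¬e.
          branch 2.2.1 (add (d ∧ (e ↔ c)), e):
            (d ∧ (e ↔ c)): α-rule — add d, (e ↔ c).
            × closes — contains both d and ¬d.
          branch 2.2.2 (add ¬(d ∧ (e ↔ c)), ¬e):
            ¬(d ∧ (e ↔ c)): β-rule — branch into ¬d  //  ¬(e ↔ c).
              branch 2.2.2.1 (add ¬d):
                ○ open, literals {d=false, e=false}.
              branch 2.2.2.2 (add ¬(e ↔ c)):
                ¬(e ↔ c): β-rule — branch into e, ¬c  //  ¬e, c.
                  branch 2.2.2.2.1 (add e, ¬c):
                    × closes — contains both e and ¬e.
                  branch 2.2.2.2.2 (add ¬e, c):
                    ○ open, literals {c=true, d=false, e=false}.
4 branches closed, 7 open.
An open branch gives a satisfying assignment: b=true, d=false, e=true.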